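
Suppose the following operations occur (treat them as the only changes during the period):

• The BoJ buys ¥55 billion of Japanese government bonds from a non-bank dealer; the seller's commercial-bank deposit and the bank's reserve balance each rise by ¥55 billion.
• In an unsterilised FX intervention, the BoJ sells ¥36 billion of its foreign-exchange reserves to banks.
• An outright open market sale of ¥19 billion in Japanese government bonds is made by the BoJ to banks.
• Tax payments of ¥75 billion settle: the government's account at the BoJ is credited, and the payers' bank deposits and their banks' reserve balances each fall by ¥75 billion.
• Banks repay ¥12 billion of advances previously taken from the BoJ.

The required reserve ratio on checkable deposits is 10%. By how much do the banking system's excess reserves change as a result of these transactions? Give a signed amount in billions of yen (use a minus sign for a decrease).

-¥85 billion

Asset purchase (from non-banks) ¥55 billion: reserves +¥55B, deposits +¥55B.
FX sale ¥36 billion: reserves −¥36B, deposits 0.
OMO sale (to banks) ¥19 billion: reserves −¥19B, deposits 0.
Government account inflow ¥75 billion: reserves −¥75B, deposits −¥75B.
Discount-window repayment ¥12 billion: reserves −¥12B, deposits 0.
Totals: Δreserves = −¥87B, Δdeposits = −¥20B.
Δrequired reserves = 10% × −¥20B = −¥2B.
Δexcess reserves = Δreserves − Δrequired = −¥87B − (−¥2B) = -¥85 billion.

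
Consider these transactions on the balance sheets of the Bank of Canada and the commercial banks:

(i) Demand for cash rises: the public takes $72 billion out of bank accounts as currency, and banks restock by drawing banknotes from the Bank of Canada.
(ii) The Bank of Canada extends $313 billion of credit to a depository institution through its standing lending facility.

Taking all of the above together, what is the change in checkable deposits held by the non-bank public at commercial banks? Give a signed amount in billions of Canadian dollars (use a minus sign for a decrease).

-$72 billion

Currency withdrawal $72 billion: non-bank counterparties' bank balances fall → −$72B.
Discount-window loan $313 billion: the counterparty is a bank, so public deposits are unchanged → 0.
Net: −72 + 0 = -$72 billion.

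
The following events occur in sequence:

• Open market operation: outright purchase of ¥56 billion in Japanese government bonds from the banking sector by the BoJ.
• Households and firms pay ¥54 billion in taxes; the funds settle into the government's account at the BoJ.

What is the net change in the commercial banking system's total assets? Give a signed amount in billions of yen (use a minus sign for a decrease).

-¥54 billion

OMO purchase (from banks) ¥56 billion: just an asset swap on bank balance sheets → 0.
Government account inflow ¥54 billion: bank balance sheets shrink → −¥54B.
Net: 0 − 54 = -¥54 billion.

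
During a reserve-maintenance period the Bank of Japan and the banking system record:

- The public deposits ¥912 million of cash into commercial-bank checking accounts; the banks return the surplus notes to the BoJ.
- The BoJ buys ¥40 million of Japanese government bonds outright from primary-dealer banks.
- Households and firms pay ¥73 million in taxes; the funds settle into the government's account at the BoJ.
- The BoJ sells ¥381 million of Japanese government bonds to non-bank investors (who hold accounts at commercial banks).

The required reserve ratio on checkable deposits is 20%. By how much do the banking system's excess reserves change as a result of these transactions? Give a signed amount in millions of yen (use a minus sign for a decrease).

Currency deposit ¥912 million: reserves +¥912M, deposits +¥912M.
OMO purchase (from banks) ¥40 million: reserves +¥40M, deposits 0.
Government account inflow ¥73 million: reserves −¥73M, deposits −¥73M.
Asset sale (to non-banks) ¥381 million: reserves −¥381M, deposits −¥381M.
Totals: Δreserves = +¥498M, Δdeposits = +¥458M.
Δrequired reserves = 20% × +¥458M = +¥91.6M.
Δexcess reserves = Δreserves − Δrequired = +¥498M − (+¥91.6M) = +¥406.4 million.

+¥406.4 million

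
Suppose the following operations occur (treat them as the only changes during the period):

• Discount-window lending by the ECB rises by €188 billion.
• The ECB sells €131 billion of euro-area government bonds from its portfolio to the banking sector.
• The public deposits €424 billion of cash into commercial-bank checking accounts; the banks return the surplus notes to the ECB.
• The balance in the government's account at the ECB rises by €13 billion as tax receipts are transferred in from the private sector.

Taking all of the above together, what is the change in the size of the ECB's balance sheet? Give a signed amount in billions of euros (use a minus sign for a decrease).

ECB balance sheet:
  Assets:      Securities −€131B, Loans to banks +€188B
  Liabilities: Bank reserves +€468B, Currency in circulation −€424B, Government deposits +€13B
Commercial banking system:
  Assets:      Reserves at CB +€468B, Securities +€131B
  Liabilities: Checkable deposits +€411B, Borrowings from CB +€188B
Change in total ECB assets = +€57 billion.

+€57 billion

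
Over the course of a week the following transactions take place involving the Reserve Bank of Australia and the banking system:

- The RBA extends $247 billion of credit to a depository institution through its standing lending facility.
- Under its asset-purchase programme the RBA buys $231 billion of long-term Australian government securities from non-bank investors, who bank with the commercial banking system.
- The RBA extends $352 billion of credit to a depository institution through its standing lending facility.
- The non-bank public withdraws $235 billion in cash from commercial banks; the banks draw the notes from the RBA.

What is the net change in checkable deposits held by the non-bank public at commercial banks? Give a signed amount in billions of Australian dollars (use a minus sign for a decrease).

-$4 billion

RBA balance sheet:
  Assets:      Securities +$231B, Loans to banks +$599B
  Liabilities: Bank reserves +$595B, Currency in circulation +$235B
Commercial banking system:
  Assets:      Reserves at CB +$595B
  Liabilities: Checkable deposits −$4B, Borrowings from CB +$599B
So the change in checkable deposits held by the non-bank public at commercial banks is -$4 billion.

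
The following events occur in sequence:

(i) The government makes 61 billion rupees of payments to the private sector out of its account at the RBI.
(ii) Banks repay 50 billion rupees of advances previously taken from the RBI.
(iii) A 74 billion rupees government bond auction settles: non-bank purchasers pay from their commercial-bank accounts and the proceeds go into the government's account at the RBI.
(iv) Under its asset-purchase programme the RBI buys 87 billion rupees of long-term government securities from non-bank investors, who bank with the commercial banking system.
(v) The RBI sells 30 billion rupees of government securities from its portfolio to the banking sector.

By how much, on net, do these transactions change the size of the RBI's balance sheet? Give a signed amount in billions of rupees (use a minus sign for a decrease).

RBI balance sheet:
  Assets:      Securities +57B, Loans to banks −50B
  Liabilities: Bank reserves −6B, Government deposits +13B
Commercial banking system:
  Assets:      Reserves at CB −6B, Securities +30B
  Liabilities: Checkable deposits +74B, Borrowings from CB −50B
Change in total RBI assets = +7 billion.

+7 billion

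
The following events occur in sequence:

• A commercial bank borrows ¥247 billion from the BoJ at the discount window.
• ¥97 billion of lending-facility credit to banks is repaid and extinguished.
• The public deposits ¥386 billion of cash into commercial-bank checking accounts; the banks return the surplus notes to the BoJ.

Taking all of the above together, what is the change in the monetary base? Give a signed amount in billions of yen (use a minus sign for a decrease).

BoJ balance sheet:
  Assets:      Loans to banks +¥150B
  Liabilities: Bank reserves +¥536B, Currency in circulation −¥386B
Commercial banking system:
  Assets:      Reserves at CB +¥536B
  Liabilities: Checkable deposits +¥386B, Borrowings from CB +¥150B
Monetary base = currency + reserves: −¥386B + (+¥536B) = +¥150 billion.

+¥150 billion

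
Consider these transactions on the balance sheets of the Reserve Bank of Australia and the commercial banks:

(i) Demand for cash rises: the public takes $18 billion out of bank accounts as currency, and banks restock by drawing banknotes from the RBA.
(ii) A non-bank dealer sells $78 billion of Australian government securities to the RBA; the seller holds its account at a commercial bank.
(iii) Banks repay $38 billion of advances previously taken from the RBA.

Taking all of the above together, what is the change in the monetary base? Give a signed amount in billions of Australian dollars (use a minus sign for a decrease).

+$40 billion

Currency withdrawal $18 billion: just a shift between currency and reserves — both are base money → 0.
Asset purchase (from non-banks) $78 billion: RBA balance sheet expands → +$78B.
Discount-window repayment $38 billion: RBA balance sheet contracts → −$38B.
Net: 0 + 78 − 38 = +$40 billion.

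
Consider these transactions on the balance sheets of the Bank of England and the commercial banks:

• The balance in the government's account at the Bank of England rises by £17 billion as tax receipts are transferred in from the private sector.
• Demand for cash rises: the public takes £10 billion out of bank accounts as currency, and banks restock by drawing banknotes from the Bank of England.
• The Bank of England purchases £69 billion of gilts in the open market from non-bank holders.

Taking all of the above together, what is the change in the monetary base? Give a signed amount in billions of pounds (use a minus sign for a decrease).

+£52 billion

Government account inflow £17 billion: reserves shift to a non-base liability → −£17B.
Currency withdrawal £10 billion: just a shift between currency and reserves — both are base money → 0.
Asset purchase (from non-banks) £69 billion: Bank of England balance sheet expands → +£69B.
Net: −17 + 0 + 69 = +£52 billion.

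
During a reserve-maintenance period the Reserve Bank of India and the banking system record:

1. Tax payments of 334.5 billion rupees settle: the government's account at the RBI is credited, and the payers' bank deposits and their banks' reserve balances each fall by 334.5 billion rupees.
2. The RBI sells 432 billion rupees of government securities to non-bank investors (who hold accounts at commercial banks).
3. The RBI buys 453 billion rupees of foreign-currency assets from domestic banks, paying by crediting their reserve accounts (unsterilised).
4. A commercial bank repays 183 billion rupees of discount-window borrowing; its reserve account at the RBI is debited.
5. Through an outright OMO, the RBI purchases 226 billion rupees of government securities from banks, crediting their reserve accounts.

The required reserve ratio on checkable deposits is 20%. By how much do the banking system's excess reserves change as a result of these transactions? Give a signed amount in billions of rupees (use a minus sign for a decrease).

Government account inflow 334.5 billion rupees: reserves −334.5B, deposits −334.5B.
Asset sale (to non-banks) 432 billion rupees: reserves −432B, deposits −432B.
FX purchase 453 billion rupees: reserves +453B, deposits 0.
Discount-window repayment 183 billion rupees: reserves −183B, deposits 0.
OMO purchase (from banks) 226 billion rupees: reserves +226B, deposits 0.
Totals: Δreserves = −270.5B, Δdeposits = −766.5B.
Δrequired reserves = 20% × −766.5B = −153.3B.
Δexcess reserves = Δreserves − Δrequired = −270.5B − (−153.3B) = -117.2 billion.

-117.2 billion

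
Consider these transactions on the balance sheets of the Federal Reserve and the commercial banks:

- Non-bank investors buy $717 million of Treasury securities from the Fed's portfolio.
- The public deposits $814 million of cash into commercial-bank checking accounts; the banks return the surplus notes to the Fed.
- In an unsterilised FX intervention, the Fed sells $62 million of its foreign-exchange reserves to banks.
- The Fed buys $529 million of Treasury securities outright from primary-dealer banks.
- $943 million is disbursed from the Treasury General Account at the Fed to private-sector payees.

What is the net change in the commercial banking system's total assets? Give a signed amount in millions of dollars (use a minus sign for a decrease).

+$1040 million

Asset sale (to non-banks) $717 million: bank balance sheets shrink → −$717M.
Currency deposit $814 million: bank balance sheets expand → +$814M.
FX sale $62 million: just an asset swap on bank balance sheets → 0.
OMO purchase (from banks) $529 million: just an asset swap on bank balance sheets → 0.
Government spending $943 million: bank balance sheets expand → +$943M.
Net: −717 + 814 + 0 + 0 + 943 = +$1040 million.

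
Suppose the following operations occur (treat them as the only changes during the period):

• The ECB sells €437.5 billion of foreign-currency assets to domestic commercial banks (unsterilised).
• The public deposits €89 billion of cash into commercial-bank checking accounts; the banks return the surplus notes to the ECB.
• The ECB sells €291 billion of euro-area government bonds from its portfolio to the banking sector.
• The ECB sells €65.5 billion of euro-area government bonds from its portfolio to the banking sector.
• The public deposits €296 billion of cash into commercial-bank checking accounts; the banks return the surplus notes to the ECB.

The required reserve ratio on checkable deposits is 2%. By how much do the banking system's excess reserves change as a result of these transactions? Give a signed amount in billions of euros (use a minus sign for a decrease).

-€416.7 billion

FX sale €437.5 billion: reserves −€437.5B, deposits 0.
Currency deposit €89 billion: reserves +€89B, deposits +€89B.
OMO sale (to banks) €291 billion: reserves −€291B, deposits 0.
OMO sale (to banks) €65.5 billion: reserves −€65.5B, deposits 0.
Currency deposit €296 billion: reserves +€296B, deposits +€296B.
Totals: Δreserves = −€409B, Δdeposits = +€385B.
Δrequired reserves = 2% × +€385B = +€7.7B.
Δexcess reserves = Δreserves − Δrequired = −€409B − (+€7.7B) = -€416.7 billion.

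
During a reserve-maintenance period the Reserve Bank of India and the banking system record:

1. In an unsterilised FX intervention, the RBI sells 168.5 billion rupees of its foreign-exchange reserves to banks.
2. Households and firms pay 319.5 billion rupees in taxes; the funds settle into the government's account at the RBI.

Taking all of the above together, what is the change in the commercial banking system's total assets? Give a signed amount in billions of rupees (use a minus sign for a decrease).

FX sale 168.5 billion rupees: just an asset swap on bank balance sheets → 0.
Government account inflow 319.5 billion rupees: bank balance sheets shrink → −319.5B.
Net: 0 − 319.5 = -319.5 billion.

-319.5 billion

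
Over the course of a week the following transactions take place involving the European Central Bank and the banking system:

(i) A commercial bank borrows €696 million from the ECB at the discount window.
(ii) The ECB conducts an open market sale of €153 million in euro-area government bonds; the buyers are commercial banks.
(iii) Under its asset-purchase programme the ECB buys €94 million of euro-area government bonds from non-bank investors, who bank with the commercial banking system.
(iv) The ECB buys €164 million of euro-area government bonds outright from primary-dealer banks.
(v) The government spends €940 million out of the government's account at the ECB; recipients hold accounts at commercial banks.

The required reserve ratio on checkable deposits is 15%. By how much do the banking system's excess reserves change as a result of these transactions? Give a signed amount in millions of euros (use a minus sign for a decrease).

Discount-window loan €696 million: reserves +€696M, deposits 0.
OMO sale (to banks) €153 million: reserves −€153M, deposits 0.
Asset purchase (from non-banks) €94 million: reserves +€94M, deposits +€94M.
OMO purchase (from banks) €164 million: reserves +€164M, deposits 0.
Government spending €940 million: reserves +€940M, deposits +€940M.
Totals: Δreserves = +€1741M, Δdeposits = +€1034M.
Δrequired reserves = 15% × +€1034M = +€155.1M.
Δexcess reserves = Δreserves − Δrequired = +€1741M − (+€155.1M) = +€1585.9 million.

+€1585.9 million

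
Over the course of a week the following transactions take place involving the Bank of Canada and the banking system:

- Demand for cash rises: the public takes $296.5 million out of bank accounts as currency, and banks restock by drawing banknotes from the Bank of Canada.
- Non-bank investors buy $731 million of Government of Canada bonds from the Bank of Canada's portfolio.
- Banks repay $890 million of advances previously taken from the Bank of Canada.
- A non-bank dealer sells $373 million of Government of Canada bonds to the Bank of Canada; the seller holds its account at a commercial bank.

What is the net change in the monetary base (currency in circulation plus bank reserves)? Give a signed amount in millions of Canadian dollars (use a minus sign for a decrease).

Bank of Canada balance sheet:
  Assets:      Securities −$358M, Loans to banks −$890M
  Liabilities: Bank reserves −$1544.5M, Currency in circulation +$296.5M
Commercial banking system:
  Assets:      Reserves at CB −$1544.5M
  Liabilities: Checkable deposits −$654.5M, Borrowings from CB −$890M
Monetary base = currency + reserves: +$296.5M + (−$1544.5M) = -$1248 million.

-$1248 million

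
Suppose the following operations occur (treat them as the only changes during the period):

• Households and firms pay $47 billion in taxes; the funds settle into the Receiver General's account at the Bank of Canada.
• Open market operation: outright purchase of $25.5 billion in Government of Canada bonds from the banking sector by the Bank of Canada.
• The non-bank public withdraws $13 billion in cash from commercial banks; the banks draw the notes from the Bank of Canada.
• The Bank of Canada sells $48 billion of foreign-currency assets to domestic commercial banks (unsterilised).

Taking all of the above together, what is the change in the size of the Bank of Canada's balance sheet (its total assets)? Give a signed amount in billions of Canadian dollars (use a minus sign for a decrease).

Government account inflow $47 billion: only the composition of liabilities changes → 0.
OMO purchase (from banks) $25.5 billion: a Bank of Canada asset is acquired → +$25.5B.
Currency withdrawal $13 billion: only the composition of liabilities changes → 0.
FX sale $48 billion: a Bank of Canada asset is shed → −$48B.
Net: 0 + 25.5 + 0 − 48 = -$22.5 billion.

-$22.5 billion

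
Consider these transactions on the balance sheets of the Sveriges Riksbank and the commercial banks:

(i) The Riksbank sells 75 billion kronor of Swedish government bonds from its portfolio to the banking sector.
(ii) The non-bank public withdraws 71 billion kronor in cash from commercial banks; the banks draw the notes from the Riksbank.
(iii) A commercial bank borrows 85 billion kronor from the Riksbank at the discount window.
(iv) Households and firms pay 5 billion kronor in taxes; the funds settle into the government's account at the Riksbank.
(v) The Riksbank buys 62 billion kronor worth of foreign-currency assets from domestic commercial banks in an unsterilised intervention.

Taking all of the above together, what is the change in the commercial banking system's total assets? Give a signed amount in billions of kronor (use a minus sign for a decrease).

+9 billion

OMO sale (to banks) 75 billion kronor: just an asset swap on bank balance sheets → 0.
Currency withdrawal 71 billion kronor: bank balance sheets shrink → −71B.
Discount-window loan 85 billion kronor: bank balance sheets expand → +85B.
Government account inflow 5 billion kronor: bank balance sheets shrink → −5B.
FX purchase 62 billion kronor: just an asset swap on bank balance sheets → 0.
Net: 0 − 71 + 85 − 5 + 0 = +9 billion.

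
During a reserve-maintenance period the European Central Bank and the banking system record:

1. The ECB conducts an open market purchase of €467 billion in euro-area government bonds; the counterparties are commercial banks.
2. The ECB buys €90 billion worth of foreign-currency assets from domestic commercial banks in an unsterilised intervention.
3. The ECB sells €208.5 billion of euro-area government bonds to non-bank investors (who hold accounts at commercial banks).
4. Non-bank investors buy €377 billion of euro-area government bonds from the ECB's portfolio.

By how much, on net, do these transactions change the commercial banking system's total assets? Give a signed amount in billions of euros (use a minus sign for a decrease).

-€585.5 billion

OMO purchase (from banks) €467 billion: just an asset swap on bank balance sheets → 0.
FX purchase €90 billion: just an asset swap on bank balance sheets → 0.
Asset sale (to non-banks) €208.5 billion: bank balance sheets shrink → −€208.5B.
Asset sale (to non-banks) €377 billion: bank balance sheets shrink → −€377B.
Net: 0 + 0 − 208.5 − 377 = -€585.5 billion.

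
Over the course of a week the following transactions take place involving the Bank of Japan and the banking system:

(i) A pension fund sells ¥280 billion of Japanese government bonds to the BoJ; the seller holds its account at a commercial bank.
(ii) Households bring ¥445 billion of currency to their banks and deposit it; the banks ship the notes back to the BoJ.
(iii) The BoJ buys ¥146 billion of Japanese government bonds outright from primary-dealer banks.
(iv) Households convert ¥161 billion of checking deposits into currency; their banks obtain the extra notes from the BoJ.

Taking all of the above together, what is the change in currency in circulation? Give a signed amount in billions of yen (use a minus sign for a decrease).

Asset purchase (from non-banks) ¥280 billion: no currency enters or leaves circulation → 0.
Currency deposit ¥445 billion: notes return to the central bank → −¥445B.
OMO purchase (from banks) ¥146 billion: no currency enters or leaves circulation → 0.
Currency withdrawal ¥161 billion: notes leave the central bank → +¥161B.
Net: 0 − 445 + 0 + 161 = -¥284 billion.

-¥284 billion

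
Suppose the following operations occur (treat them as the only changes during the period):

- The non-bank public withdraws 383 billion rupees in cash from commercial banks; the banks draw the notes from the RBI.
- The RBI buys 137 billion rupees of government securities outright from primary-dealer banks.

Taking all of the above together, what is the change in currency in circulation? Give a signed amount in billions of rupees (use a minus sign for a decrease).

+383 billion

Currency withdrawal 383 billion rupees: notes leave the central bank → +383B.
OMO purchase (from banks) 137 billion rupees: no currency enters or leaves circulation → 0.
Net: 383 + 0 = +383 billion.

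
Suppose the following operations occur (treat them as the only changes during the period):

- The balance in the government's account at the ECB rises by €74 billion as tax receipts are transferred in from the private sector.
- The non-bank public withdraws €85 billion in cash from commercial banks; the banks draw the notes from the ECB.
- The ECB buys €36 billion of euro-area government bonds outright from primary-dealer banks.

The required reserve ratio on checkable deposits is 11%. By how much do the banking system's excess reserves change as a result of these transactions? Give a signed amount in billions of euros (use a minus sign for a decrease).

Government account inflow €74 billion: reserves −€74B, deposits −€74B.
Currency withdrawal €85 billion: reserves −€85B, deposits −€85B.
OMO purchase (from banks) €36 billion: reserves +€36B, deposits 0.
Totals: Δreserves = −€123B, Δdeposits = −€159B.
Δrequired reserves = 11% × −€159B = −€17.49B.
Δexcess reserves = Δreserves − Δrequired = −€123B − (−€17.49B) = -€105.51 billion.

-€105.51 billion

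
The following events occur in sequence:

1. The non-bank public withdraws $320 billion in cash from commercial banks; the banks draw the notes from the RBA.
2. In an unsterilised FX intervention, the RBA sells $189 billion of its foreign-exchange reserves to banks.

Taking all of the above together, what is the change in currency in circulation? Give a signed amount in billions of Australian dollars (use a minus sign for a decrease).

+$320 billion

Currency withdrawal $320 billion: notes leave the central bank → +$320B.
FX sale $189 billion: no currency enters or leaves circulation → 0.
Net: 320 + 0 = +$320 billion.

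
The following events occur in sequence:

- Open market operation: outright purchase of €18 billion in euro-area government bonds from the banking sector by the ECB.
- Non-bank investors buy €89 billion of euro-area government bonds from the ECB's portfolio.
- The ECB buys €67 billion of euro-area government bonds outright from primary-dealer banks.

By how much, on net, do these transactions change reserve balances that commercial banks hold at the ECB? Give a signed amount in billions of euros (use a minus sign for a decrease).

ECB balance sheet:
  Assets:      Securities −€4B
  Liabilities: Bank reserves −€4B
So the change in reserve balances that commercial banks hold at the ECB is -€4 billion.

-€4 billion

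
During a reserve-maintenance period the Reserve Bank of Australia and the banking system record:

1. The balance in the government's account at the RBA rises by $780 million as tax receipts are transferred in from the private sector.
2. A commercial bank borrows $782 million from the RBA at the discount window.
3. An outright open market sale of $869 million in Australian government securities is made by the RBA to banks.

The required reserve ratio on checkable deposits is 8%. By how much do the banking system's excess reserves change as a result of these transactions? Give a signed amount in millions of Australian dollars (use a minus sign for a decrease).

-$804.6 million

Government account inflow $780 million: reserves −$780M, deposits −$780M.
Discount-window loan $782 million: reserves +$782M, deposits 0.
OMO sale (to banks) $869 million: reserves −$869M, deposits 0.
Totals: Δreserves = −$867M, Δdeposits = −$780M.
Δrequired reserves = 8% × −$780M = −$62.4M.
Δexcess reserves = Δreserves − Δrequired = −$867M − (−$62.4M) = -$804.6 million.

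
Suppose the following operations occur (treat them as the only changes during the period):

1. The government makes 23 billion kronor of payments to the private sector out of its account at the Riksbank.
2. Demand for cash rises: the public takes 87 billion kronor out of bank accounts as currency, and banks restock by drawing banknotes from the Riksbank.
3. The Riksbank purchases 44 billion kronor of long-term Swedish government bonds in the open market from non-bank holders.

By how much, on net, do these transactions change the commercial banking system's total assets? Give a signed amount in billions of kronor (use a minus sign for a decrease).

-20 billion

Riksbank balance sheet:
  Assets:      Securities +44B
  Liabilities: Bank reserves −20B, Currency in circulation +87B, Government deposits −23B
Commercial banking system:
  Assets:      Reserves at CB −20B
  Liabilities: Checkable deposits −20B
Change in total bank assets = -20 billion.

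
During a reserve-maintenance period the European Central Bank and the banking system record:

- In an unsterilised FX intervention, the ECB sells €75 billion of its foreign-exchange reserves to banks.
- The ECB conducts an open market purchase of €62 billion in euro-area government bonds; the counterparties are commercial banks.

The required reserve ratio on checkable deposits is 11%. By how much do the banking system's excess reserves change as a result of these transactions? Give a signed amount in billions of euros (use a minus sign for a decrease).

FX sale €75 billion: reserves −€75B, deposits 0.
OMO purchase (from banks) €62 billion: reserves +€62B, deposits 0.
Totals: Δreserves = −€13B, Δdeposits = 0.
Δrequired reserves = 11% × 0 = 0.
Δexcess reserves = Δreserves − Δrequired = −€13B − (0) = -€13 billion.

-€13 billion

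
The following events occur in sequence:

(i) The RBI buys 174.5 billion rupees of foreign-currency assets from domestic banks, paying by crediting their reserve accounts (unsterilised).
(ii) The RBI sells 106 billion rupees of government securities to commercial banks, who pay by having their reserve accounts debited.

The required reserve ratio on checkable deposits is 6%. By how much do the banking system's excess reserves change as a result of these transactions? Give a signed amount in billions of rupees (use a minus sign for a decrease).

FX purchase 174.5 billion rupees: reserves +174.5B, deposits 0.
OMO sale (to banks) 106 billion rupees: reserves −106B, deposits 0.
Totals: Δreserves = +68.5B, Δdeposits = 0.
Δrequired reserves = 6% × 0 = 0.
Δexcess reserves = Δreserves − Δrequired = +68.5B − (0) = +68.5 billion.

+68.5 billion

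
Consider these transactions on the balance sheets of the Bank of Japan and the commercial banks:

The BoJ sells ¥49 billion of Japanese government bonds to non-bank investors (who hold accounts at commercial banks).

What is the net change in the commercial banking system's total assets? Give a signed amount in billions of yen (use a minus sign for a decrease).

-¥49 billion

Asset sale (to non-banks) ¥49 billion: bank balance sheets shrink → −¥49B.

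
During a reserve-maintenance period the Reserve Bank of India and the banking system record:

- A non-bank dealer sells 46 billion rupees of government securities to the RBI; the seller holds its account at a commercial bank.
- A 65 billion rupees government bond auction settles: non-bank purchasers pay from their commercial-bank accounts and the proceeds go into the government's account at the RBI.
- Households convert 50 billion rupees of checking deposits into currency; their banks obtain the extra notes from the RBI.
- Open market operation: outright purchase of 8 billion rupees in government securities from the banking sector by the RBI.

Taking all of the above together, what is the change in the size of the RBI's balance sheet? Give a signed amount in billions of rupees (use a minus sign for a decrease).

+54 billion

RBI balance sheet:
  Assets:      Securities +54B
  Liabilities: Bank reserves −61B, Currency in circulation +50B, Government deposits +65B
Change in total RBI assets = +54 billion.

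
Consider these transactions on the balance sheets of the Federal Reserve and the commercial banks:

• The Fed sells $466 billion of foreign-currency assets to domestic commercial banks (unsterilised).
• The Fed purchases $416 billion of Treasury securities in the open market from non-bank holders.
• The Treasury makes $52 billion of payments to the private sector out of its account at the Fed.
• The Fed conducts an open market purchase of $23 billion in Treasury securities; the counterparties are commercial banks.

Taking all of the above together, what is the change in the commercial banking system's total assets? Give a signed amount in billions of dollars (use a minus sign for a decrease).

+$468 billion

FX sale $466 billion: just an asset swap on bank balance sheets → 0.
Asset purchase (from non-banks) $416 billion: bank balance sheets expand → +$416B.
Government spending $52 billion: bank balance sheets expand → +$52B.
OMO purchase (from banks) $23 billion: just an asset swap on bank balance sheets → 0.
Net: 0 + 416 + 52 + 0 = +$468 billion.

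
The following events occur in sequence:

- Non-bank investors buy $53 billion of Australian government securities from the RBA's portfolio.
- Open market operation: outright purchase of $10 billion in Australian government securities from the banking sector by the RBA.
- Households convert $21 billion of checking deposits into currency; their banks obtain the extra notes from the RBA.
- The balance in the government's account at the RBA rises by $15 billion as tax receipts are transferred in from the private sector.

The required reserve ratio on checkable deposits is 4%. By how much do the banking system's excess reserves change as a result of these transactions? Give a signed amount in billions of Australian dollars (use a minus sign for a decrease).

Asset sale (to non-banks) $53 billion: reserves −$53B, deposits −$53B.
OMO purchase (from banks) $10 billion: reserves +$10B, deposits 0.
Currency withdrawal $21 billion: reserves −$21B, deposits −$21B.
Government account inflow $15 billion: reserves −$15B, deposits −$15B.
Totals: Δreserves = −$79B, Δdeposits = −$89B.
Δrequired reserves = 4% × −$89B = −$3.56B.
Δexcess reserves = Δreserves − Δrequired = −$79B − (−$3.56B) = -$75.44 billion.

-$75.44 billion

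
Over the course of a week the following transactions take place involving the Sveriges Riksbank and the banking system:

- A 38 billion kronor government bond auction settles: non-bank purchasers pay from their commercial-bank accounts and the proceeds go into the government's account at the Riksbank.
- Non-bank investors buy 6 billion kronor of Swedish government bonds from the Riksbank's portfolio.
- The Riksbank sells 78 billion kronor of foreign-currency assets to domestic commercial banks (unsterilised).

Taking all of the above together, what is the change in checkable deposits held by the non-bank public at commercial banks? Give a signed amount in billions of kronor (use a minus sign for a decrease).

-44 billion

Riksbank balance sheet:
  Assets:      Securities −6B, Foreign assets −78B
  Liabilities: Bank reserves −122B, Government deposits +38B
Commercial banking system:
  Assets:      Reserves at CB −122B, Foreign assets +78B
  Liabilities: Checkable deposits −44B
So the change in checkable deposits held by the non-bank public at commercial banks is -44 billion.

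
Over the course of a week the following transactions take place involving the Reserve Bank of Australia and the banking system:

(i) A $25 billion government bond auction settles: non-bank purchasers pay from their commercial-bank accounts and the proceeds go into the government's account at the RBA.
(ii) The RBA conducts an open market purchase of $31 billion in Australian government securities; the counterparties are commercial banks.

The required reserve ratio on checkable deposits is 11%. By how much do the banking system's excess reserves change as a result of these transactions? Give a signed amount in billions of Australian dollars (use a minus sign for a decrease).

+$8.75 billion

Government account inflow $25 billion: reserves −$25B, deposits −$25B.
OMO purchase (from banks) $31 billion: reserves +$31B, deposits 0.
Totals: Δreserves = +$6B, Δdeposits = −$25B.
Δrequired reserves = 11% × −$25B = −$2.75B.
Δexcess reserves = Δreserves − Δrequired = +$6B − (−$2.75B) = +$8.75 billion.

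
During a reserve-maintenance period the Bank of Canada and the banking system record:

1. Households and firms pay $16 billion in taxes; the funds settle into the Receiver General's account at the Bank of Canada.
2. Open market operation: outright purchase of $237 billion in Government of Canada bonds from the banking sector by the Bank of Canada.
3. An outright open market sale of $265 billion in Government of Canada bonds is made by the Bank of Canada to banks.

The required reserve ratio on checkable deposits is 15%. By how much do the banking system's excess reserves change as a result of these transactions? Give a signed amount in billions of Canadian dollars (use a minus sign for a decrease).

-$41.6 billion

Government account inflow $16 billion: reserves −$16B, deposits −$16B.
OMO purchase (from banks) $237 billion: reserves +$237B, deposits 0.
OMO sale (to banks) $265 billion: reserves −$265B, deposits 0.
Totals: Δreserves = −$44B, Δdeposits = −$16B.
Δrequired reserves = 15% × −$16B = −$2.4B.
Δexcess reserves = Δreserves − Δrequired = −$44B − (−$2.4B) = -$41.6 billion.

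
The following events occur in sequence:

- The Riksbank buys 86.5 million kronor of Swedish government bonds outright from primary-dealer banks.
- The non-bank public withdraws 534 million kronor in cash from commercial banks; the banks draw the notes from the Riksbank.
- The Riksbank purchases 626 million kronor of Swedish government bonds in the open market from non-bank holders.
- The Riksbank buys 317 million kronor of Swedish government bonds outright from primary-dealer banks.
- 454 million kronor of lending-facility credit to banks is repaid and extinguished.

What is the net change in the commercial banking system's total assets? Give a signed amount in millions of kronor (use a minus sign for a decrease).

Riksbank balance sheet:
  Assets:      Securities +1029.5M, Loans to banks −454M
  Liabilities: Bank reserves +41.5M, Currency in circulation +534M
Commercial banking system:
  Assets:      Reserves at CB +41.5M, Securities −403.5M
  Liabilities: Checkable deposits +92M, Borrowings from CB −454M
Change in total bank assets = -362 million.

-362 million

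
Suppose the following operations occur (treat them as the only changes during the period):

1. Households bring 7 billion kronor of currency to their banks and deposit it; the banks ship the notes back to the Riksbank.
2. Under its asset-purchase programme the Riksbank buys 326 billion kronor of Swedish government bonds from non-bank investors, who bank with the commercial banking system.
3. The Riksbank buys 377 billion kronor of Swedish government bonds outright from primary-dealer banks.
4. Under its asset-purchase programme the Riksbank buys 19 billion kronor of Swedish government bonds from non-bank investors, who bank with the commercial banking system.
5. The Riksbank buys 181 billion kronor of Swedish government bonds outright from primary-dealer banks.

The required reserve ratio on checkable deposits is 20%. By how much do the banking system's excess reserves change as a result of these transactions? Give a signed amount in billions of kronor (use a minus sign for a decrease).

+839.6 billion

Currency deposit 7 billion kronor: reserves +7B, deposits +7B.
Asset purchase (from non-banks) 326 billion kronor: reserves +326B, deposits +326B.
OMO purchase (from banks) 377 billion kronor: reserves +377B, deposits 0.
Asset purchase (from non-banks) 19 billion kronor: reserves +19B, deposits +19B.
OMO purchase (from banks) 181 billion kronor: reserves +181B, deposits 0.
Totals: Δreserves = +910B, Δdeposits = +352B.
Δrequired reserves = 20% × +352B = +70.4B.
Δexcess reserves = Δreserves − Δrequired = +910B − (+70.4B) = +839.6 billion.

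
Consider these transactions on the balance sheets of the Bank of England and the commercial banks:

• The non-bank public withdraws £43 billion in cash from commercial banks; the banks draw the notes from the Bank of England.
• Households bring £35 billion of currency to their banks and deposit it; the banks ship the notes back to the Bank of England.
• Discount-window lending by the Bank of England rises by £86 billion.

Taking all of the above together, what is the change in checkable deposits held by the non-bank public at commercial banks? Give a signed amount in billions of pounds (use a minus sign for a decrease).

Currency withdrawal £43 billion: non-bank counterparties' bank balances fall → −£43B.
Currency deposit £35 billion: non-bank counterparties' bank balances rise → +£35B.
Discount-window loan £86 billion: the counterparty is a bank, so public deposits are unchanged → 0.
Net: −43 + 35 + 0 = -£8 billion.

-£8 billion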